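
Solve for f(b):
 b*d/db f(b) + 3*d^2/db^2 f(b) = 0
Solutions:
 f(b) = C1 + C2*erf(sqrt(6)*b/6)


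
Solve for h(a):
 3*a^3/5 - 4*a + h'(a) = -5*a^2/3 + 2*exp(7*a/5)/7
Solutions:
 h(a) = C1 - 3*a^4/20 - 5*a^3/9 + 2*a^2 + 10*exp(7*a/5)/49


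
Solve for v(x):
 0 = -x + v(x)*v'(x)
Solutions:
 v(x) = -sqrt(C1 + x^2)
 v(x) = sqrt(C1 + x^2)


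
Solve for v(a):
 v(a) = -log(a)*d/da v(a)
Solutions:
 v(a) = C1*exp(-li(a))


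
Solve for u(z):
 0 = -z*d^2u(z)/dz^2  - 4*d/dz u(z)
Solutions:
 u(z) = C1 + C2/z^3


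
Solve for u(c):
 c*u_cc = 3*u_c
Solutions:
 u(c) = C1 + C2*c^4


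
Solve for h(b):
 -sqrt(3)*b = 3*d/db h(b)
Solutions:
 h(b) = C1 - sqrt(3)*b^2/6


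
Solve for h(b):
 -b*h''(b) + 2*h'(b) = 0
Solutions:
 h(b) = C1 + C2*b^3


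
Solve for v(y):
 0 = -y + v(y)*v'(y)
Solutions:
 v(y) = -sqrt(C1 + y^2)
 v(y) = sqrt(C1 + y^2)


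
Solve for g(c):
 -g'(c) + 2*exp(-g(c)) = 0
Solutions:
 g(c) = log(C1 + 2*c)


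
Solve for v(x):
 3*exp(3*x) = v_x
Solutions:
 v(x) = C1 + exp(3*x)


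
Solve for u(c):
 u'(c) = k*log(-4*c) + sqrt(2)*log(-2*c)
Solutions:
 u(c) = C1 + c*(k + sqrt(2))*log(-c) + c*(-k + 2*k*log(2) - sqrt(2) + sqrt(2)*log(2))


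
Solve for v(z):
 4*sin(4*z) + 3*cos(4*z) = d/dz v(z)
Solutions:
 v(z) = C1 + 3*sin(4*z)/4 - cos(4*z)


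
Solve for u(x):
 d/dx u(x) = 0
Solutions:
 u(x) = C1


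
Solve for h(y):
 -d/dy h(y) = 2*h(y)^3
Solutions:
 h(y) = -sqrt(2)*sqrt(-1/(C1 - 2*y))/2
 h(y) = sqrt(2)*sqrt(-1/(C1 - 2*y))/2


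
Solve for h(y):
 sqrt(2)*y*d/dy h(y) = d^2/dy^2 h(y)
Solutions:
 h(y) = C1 + C2*erfi(2^(3/4)*y/2)


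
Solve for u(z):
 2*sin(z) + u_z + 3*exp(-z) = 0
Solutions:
 u(z) = C1 + 2*cos(z) + 3*exp(-z)


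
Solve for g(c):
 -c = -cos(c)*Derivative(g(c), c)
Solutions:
 g(c) = C1 + Integral(c/cos(c), c)


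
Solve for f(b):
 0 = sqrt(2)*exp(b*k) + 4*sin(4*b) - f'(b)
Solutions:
 f(b) = C1 - cos(4*b) + sqrt(2)*exp(b*k)/k


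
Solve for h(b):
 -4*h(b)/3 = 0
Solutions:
 h(b) = 0


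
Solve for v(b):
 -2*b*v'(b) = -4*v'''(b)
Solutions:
 v(b) = C1 + Integral(C2*airyai(2^(2/3)*b/2) + C3*airybi(2^(2/3)*b/2), b)


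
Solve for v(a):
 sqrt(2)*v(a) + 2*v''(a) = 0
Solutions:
 v(a) = C1*sin(2^(3/4)*a/2) + C2*cos(2^(3/4)*a/2)


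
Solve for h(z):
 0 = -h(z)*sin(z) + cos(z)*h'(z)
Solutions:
 h(z) = C1/cos(z)


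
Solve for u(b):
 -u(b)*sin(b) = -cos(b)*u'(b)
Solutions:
 u(b) = C1/cos(b)


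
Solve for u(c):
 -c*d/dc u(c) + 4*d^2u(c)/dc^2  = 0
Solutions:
 u(c) = C1 + C2*erfi(sqrt(2)*c/4)


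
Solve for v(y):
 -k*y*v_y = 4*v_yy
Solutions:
 v(y) = Piecewise((-sqrt(2)*sqrt(pi)*C1*erf(sqrt(2)*sqrt(k)*y/4)/sqrt(k) - C2, (k > 0) | (k < 0)), (-C1*y - C2, True))


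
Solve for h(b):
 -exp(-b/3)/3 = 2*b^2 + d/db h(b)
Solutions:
 h(b) = C1 - 2*b^3/3 + exp(-b/3)


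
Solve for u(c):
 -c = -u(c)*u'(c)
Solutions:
 u(c) = -sqrt(C1 + c^2)
 u(c) = sqrt(C1 + c^2)


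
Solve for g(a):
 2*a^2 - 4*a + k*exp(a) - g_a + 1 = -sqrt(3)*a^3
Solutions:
 g(a) = C1 + sqrt(3)*a^4/4 + 2*a^3/3 - 2*a^2 + a + k*exp(a)


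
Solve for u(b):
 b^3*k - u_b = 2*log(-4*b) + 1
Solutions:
 u(b) = C1 + b^4*k/4 - 2*b*log(-b) + b*(1 - 4*log(2))


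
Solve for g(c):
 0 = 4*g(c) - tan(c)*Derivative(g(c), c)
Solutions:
 g(c) = C1*sin(c)^4


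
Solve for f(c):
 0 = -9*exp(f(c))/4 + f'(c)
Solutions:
 f(c) = log(-1/(C1 + 9*c)) + 2*log(2)


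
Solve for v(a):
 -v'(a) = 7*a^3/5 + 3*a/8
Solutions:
 v(a) = C1 - 7*a^4/20 - 3*a^2/16


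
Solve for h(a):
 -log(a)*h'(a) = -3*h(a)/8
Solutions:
 h(a) = C1*exp(3*li(a)/8)


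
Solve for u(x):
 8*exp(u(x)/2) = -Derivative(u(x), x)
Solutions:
 u(x) = 2*log(1/(C1 + 8*x)) + 2*log(2)


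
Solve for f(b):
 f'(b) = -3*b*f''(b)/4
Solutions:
 f(b) = C1 + C2/b^(1/3)


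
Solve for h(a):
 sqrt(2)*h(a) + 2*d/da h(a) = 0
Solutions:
 h(a) = C1*exp(-sqrt(2)*a/2)


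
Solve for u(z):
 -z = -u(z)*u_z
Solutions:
 u(z) = -sqrt(C1 + z^2)
 u(z) = sqrt(C1 + z^2)


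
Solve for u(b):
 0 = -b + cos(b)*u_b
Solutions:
 u(b) = C1 + Integral(b/cos(b), b)


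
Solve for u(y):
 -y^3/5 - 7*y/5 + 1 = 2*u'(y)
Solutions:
 u(y) = C1 - y^4/40 - 7*y^2/20 + y/2


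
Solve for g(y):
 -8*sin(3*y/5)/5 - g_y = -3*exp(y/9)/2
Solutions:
 g(y) = C1 + 27*exp(y/9)/2 + 8*cos(3*y/5)/3


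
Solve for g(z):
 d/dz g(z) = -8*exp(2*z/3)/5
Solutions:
 g(z) = C1 - 12*exp(2*z/3)/5


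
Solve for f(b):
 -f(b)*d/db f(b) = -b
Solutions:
 f(b) = -sqrt(C1 + b^2)
 f(b) = sqrt(C1 + b^2)


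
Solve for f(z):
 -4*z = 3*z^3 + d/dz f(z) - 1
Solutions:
 f(z) = C1 - 3*z^4/4 - 2*z^2 + z


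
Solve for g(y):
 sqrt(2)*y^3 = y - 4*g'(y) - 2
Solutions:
 g(y) = C1 - sqrt(2)*y^4/16 + y^2/8 - y/2


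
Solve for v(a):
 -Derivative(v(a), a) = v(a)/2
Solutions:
 v(a) = C1*exp(-a/2)


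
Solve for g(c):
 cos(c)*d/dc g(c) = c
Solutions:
 g(c) = C1 + Integral(c/cos(c), c)


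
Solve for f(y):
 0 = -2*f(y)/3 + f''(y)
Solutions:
 f(y) = C1*exp(-sqrt(6)*y/3) + C2*exp(sqrt(6)*y/3)


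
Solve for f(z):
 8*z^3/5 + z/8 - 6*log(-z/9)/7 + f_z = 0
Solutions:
 f(z) = C1 - 2*z^4/5 - z^2/16 + 6*z*log(-z)/7 + 6*z*(-2*log(3) - 1)/7


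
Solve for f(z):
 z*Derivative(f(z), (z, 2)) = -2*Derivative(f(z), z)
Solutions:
 f(z) = C1 + C2/z


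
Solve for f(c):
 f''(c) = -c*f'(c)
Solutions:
 f(c) = C1 + C2*erf(sqrt(2)*c/2)


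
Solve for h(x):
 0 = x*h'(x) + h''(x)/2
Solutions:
 h(x) = C1 + C2*erf(x)


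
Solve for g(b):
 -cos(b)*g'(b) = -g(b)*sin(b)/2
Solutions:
 g(b) = C1/sqrt(cos(b))


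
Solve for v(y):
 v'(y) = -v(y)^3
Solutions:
 v(y) = -sqrt(2)*sqrt(-1/(C1 - y))/2
 v(y) = sqrt(2)*sqrt(-1/(C1 - y))/2


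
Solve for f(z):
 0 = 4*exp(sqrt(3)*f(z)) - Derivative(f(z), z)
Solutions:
 f(z) = sqrt(3)*(2*log(-1/(C1 + 4*z)) - log(3))/6


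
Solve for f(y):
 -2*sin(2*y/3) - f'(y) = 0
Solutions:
 f(y) = C1 + 3*cos(2*y/3)


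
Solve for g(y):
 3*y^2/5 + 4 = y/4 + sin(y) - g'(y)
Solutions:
 g(y) = C1 - y^3/5 + y^2/8 - 4*y - cos(y)


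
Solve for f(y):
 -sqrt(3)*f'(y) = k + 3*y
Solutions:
 f(y) = C1 - sqrt(3)*k*y/3 - sqrt(3)*y^2/2


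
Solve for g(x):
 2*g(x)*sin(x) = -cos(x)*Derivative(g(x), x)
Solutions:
 g(x) = C1*cos(x)^2


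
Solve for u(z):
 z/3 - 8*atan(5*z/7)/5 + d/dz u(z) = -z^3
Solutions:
 u(z) = C1 - z^4/4 - z^2/6 + 8*z*atan(5*z/7)/5 - 28*log(25*z^2 + 49)/25


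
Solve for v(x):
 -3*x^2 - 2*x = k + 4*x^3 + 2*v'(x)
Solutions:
 v(x) = C1 - k*x/2 - x^4/2 - x^3/2 - x^2/2


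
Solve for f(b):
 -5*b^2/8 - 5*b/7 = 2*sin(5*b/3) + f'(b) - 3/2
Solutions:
 f(b) = C1 - 5*b^3/24 - 5*b^2/14 + 3*b/2 + 6*cos(5*b/3)/5


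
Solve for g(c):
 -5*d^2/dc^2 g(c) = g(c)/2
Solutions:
 g(c) = C1*sin(sqrt(10)*c/10) + C2*cos(sqrt(10)*c/10)


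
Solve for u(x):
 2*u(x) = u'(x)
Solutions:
 u(x) = C1*exp(2*x)


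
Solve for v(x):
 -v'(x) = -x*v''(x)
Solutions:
 v(x) = C1 + C2*x^2


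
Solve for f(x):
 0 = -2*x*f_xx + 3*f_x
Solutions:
 f(x) = C1 + C2*x^(5/2)


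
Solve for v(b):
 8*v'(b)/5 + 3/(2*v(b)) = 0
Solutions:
 v(b) = -sqrt(C1 - 30*b)/4
 v(b) = sqrt(C1 - 30*b)/4


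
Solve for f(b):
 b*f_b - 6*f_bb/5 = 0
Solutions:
 f(b) = C1 + C2*erfi(sqrt(15)*b/6)


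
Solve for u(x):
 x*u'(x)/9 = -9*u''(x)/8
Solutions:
 u(x) = C1 + C2*erf(2*x/9)


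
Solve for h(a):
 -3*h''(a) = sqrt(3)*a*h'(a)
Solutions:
 h(a) = C1 + C2*erf(sqrt(2)*3^(3/4)*a/6)


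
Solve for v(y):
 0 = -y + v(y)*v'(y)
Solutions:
 v(y) = -sqrt(C1 + y^2)
 v(y) = sqrt(C1 + y^2)


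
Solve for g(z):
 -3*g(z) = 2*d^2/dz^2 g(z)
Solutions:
 g(z) = C1*sin(sqrt(6)*z/2) + C2*cos(sqrt(6)*z/2)


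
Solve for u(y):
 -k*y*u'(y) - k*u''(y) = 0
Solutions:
 u(y) = C1 + C2*erf(sqrt(2)*y/2)


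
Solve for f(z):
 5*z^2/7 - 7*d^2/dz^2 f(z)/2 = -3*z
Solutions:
 f(z) = C1 + C2*z + 5*z^4/294 + z^3/7


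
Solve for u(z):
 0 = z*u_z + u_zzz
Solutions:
 u(z) = C1 + Integral(C2*airyai(-z) + C3*airybi(-z), z)


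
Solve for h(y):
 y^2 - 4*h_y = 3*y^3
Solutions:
 h(y) = C1 - 3*y^4/16 + y^3/12


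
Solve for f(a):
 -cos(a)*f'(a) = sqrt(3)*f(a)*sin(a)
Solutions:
 f(a) = C1*cos(a)^(sqrt(3))


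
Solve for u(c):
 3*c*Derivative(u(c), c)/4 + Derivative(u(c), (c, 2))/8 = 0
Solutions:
 u(c) = C1 + C2*erf(sqrt(3)*c)


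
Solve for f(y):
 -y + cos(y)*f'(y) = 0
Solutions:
 f(y) = C1 + Integral(y/cos(y), y)


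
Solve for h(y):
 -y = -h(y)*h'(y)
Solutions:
 h(y) = -sqrt(C1 + y^2)
 h(y) = sqrt(C1 + y^2)


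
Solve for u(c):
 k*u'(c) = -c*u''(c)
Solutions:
 u(c) = C1 + c^(1 - re(k))*(C2*sin(log(c)*Abs(im(k))) + C3*cos(log(c)*im(k)))


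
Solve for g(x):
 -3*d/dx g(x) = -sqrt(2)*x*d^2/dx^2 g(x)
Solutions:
 g(x) = C1 + C2*x^(1 + 3*sqrt(2)/2)


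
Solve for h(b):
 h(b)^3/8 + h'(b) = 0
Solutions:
 h(b) = -2*sqrt(-1/(C1 - b))
 h(b) = 2*sqrt(-1/(C1 - b))


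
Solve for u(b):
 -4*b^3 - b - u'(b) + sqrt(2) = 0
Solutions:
 u(b) = C1 - b^4 - b^2/2 + sqrt(2)*b


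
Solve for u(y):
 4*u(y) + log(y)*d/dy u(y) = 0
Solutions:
 u(y) = C1*exp(-4*li(y))


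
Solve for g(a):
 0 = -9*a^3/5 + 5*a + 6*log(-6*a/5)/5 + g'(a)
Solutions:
 g(a) = C1 + 9*a^4/20 - 5*a^2/2 - 6*a*log(-a)/5 + 6*a*(-log(6) + 1 + log(5))/5


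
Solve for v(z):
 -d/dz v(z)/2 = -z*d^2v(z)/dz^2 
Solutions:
 v(z) = C1 + C2*z^(3/2)


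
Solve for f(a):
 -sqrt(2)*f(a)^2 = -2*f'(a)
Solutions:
 f(a) = -2/(C1 + sqrt(2)*a)


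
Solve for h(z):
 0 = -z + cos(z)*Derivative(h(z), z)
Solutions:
 h(z) = C1 + Integral(z/cos(z), z)


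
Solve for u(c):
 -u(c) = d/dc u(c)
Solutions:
 u(c) = C1*exp(-c)


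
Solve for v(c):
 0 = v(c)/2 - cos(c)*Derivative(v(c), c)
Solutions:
 v(c) = C1*(sin(c) + 1)^(1/4)/(sin(c) - 1)^(1/4)


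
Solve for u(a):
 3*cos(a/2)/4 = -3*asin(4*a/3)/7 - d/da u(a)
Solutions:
 u(a) = C1 - 3*a*asin(4*a/3)/7 - 3*sqrt(9 - 16*a^2)/28 - 3*sin(a/2)/2


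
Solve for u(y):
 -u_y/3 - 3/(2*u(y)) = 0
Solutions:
 u(y) = -sqrt(C1 - 9*y)
 u(y) = sqrt(C1 - 9*y)


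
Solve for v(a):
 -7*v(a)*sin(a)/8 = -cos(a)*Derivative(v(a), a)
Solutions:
 v(a) = C1/cos(a)^(7/8)


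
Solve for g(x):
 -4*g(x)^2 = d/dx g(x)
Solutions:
 g(x) = 1/(C1 + 4*x)


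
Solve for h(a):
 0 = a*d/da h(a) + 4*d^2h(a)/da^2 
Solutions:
 h(a) = C1 + C2*erf(sqrt(2)*a/4)


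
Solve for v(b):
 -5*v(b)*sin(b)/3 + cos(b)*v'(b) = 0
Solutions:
 v(b) = C1/cos(b)^(5/3)


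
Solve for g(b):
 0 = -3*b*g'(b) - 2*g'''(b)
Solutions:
 g(b) = C1 + Integral(C2*airyai(-2^(2/3)*3^(1/3)*b/2) + C3*airybi(-2^(2/3)*3^(1/3)*b/2), b)


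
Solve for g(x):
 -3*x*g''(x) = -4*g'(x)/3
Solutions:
 g(x) = C1 + C2*x^(13/9)


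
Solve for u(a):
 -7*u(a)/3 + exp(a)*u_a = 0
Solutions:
 u(a) = C1*exp(-7*exp(-a)/3)


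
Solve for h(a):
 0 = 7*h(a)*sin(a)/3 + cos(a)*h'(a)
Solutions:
 h(a) = C1*cos(a)^(7/3)


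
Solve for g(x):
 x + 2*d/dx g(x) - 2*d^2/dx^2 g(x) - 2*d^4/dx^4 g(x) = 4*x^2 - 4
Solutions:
 g(x) = C1 + C2*exp(-x*(-2*18^(1/3)/(9 + sqrt(93))^(1/3) + 12^(1/3)*(9 + sqrt(93))^(1/3))/12)*sin(2^(1/3)*3^(1/6)*x*(6/(9 + sqrt(93))^(1/3) + 2^(1/3)*3^(2/3)*(9 + sqrt(93))^(1/3))/12) + C3*exp(-x*(-2*18^(1/3)/(9 + sqrt(93))^(1/3) + 12^(1/3)*(9 + sqrt(93))^(1/3))/12)*cos(2^(1/3)*3^(1/6)*x*(6/(9 + sqrt(93))^(1/3) + 2^(1/3)*3^(2/3)*(9 + sqrt(93))^(1/3))/12) + C4*exp(x*(-2*18^(1/3)/(9 + sqrt(93))^(1/3) + 12^(1/3)*(9 + sqrt(93))^(1/3))/6) + 2*x^3/3 + 7*x^2/4 + 3*x/2


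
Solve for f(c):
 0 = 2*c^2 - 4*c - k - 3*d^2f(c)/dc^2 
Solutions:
 f(c) = C1 + C2*c + c^4/18 - 2*c^3/9 - c^2*k/6


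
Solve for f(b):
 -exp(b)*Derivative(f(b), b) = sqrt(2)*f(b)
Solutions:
 f(b) = C1*exp(sqrt(2)*exp(-b))


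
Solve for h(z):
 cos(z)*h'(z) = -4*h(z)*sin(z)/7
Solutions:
 h(z) = C1*cos(z)^(4/7)


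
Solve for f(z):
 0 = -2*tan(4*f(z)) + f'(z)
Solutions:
 f(z) = -asin(C1*exp(8*z))/4 + pi/4
 f(z) = asin(C1*exp(8*z))/4


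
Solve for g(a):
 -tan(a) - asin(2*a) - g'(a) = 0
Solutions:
 g(a) = C1 - a*asin(2*a) - sqrt(1 - 4*a^2)/2 + log(cos(a))


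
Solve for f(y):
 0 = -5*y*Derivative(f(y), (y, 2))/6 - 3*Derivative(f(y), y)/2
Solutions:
 f(y) = C1 + C2/y^(4/5)


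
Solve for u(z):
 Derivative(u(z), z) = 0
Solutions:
 u(z) = C1


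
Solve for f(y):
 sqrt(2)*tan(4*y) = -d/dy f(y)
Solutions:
 f(y) = C1 + sqrt(2)*log(cos(4*y))/4


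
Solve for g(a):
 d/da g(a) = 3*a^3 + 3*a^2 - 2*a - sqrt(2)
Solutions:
 g(a) = C1 + 3*a^4/4 + a^3 - a^2 - sqrt(2)*a


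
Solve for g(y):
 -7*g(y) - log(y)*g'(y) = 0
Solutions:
 g(y) = C1*exp(-7*li(y))


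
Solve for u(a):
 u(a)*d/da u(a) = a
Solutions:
 u(a) = -sqrt(C1 + a^2)
 u(a) = sqrt(C1 + a^2)


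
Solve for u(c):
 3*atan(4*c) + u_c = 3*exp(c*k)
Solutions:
 u(c) = C1 - 3*c*atan(4*c) + 3*Piecewise((exp(c*k)/k, Ne(k, 0)), (c, True)) + 3*log(16*c^2 + 1)/8


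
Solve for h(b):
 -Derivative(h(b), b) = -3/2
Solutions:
 h(b) = C1 + 3*b/2


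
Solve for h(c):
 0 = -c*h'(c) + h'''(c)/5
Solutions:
 h(c) = C1 + Integral(C2*airyai(5^(1/3)*c) + C3*airybi(5^(1/3)*c), c)


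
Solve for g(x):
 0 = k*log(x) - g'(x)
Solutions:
 g(x) = C1 + k*x*log(x) - k*x


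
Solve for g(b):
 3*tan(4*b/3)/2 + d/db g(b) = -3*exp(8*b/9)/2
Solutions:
 g(b) = C1 - 27*exp(8*b/9)/16 + 9*log(cos(4*b/3))/8


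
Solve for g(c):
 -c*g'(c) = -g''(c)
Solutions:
 g(c) = C1 + C2*erfi(sqrt(2)*c/2)


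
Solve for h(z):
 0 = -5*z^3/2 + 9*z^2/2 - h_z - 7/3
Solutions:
 h(z) = C1 - 5*z^4/8 + 3*z^3/2 - 7*z/3


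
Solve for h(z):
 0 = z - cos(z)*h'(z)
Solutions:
 h(z) = C1 + Integral(z/cos(z), z)


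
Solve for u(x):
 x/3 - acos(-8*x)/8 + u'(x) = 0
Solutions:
 u(x) = C1 - x^2/6 + x*acos(-8*x)/8 + sqrt(1 - 64*x^2)/64


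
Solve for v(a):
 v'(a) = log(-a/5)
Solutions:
 v(a) = C1 + a*log(-a) + a*(-log(5) - 1)


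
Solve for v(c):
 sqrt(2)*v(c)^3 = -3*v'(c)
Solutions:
 v(c) = -sqrt(6)*sqrt(-1/(C1 - sqrt(2)*c))/2
 v(c) = sqrt(6)*sqrt(-1/(C1 - sqrt(2)*c))/2


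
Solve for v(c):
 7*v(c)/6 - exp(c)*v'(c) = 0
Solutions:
 v(c) = C1*exp(-7*exp(-c)/6)


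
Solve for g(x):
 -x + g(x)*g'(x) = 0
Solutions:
 g(x) = -sqrt(C1 + x^2)
 g(x) = sqrt(C1 + x^2)


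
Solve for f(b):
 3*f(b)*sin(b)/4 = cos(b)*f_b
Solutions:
 f(b) = C1/cos(b)^(3/4)


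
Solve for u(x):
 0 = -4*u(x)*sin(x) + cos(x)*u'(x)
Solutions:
 u(x) = C1/cos(x)^4


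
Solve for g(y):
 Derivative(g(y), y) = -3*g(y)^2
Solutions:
 g(y) = 1/(C1 + 3*y)


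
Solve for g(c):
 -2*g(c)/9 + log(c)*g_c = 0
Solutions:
 g(c) = C1*exp(2*li(c)/9)


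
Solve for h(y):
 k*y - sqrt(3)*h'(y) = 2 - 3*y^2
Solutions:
 h(y) = C1 + sqrt(3)*k*y^2/6 + sqrt(3)*y^3/3 - 2*sqrt(3)*y/3


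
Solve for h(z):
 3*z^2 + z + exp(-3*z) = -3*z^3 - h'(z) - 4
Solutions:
 h(z) = C1 - 3*z^4/4 - z^3 - z^2/2 - 4*z + exp(-3*z)/3


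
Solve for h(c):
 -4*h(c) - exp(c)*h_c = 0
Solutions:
 h(c) = C1*exp(4*exp(-c))


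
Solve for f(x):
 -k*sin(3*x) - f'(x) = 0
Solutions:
 f(x) = C1 + k*cos(3*x)/3


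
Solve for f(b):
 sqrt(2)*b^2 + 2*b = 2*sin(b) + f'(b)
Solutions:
 f(b) = C1 + sqrt(2)*b^3/3 + b^2 + 2*cos(b)


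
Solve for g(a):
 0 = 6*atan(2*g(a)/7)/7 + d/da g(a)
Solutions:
 Integral(1/atan(2*_y/7), (_y, g(a))) = C1 - 6*a/7


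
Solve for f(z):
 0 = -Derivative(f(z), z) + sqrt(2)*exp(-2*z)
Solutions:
 f(z) = C1 - sqrt(2)*exp(-2*z)/2


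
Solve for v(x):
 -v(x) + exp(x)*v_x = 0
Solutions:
 v(x) = C1*exp(-exp(-x))


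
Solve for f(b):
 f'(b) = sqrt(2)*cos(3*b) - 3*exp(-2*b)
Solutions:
 f(b) = C1 + sqrt(2)*sin(3*b)/3 + 3*exp(-2*b)/2


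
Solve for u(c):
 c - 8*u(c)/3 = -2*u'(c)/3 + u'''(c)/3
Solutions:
 u(c) = C1*exp(6^(1/3)*c*(6^(1/3)/(sqrt(318) + 18)^(1/3) + (sqrt(318) + 18)^(1/3))/6)*sin(2^(1/3)*3^(1/6)*c*(-3^(2/3)*(sqrt(318) + 18)^(1/3) + 3*2^(1/3)/(sqrt(318) + 18)^(1/3))/6) + C2*exp(6^(1/3)*c*(6^(1/3)/(sqrt(318) + 18)^(1/3) + (sqrt(318) + 18)^(1/3))/6)*cos(2^(1/3)*3^(1/6)*c*(-3^(2/3)*(sqrt(318) + 18)^(1/3) + 3*2^(1/3)/(sqrt(318) + 18)^(1/3))/6) + C3*exp(-6^(1/3)*c*(6^(1/3)/(sqrt(318) + 18)^(1/3) + (sqrt(318) + 18)^(1/3))/3) + 3*c/8 + 3/32


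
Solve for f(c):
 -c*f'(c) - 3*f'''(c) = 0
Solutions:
 f(c) = C1 + Integral(C2*airyai(-3^(2/3)*c/3) + C3*airybi(-3^(2/3)*c/3), c)


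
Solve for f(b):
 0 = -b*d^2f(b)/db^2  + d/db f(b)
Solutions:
 f(b) = C1 + C2*b^2


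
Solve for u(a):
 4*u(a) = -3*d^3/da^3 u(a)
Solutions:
 u(a) = C3*exp(-6^(2/3)*a/3) + (C1*sin(2^(2/3)*3^(1/6)*a/2) + C2*cos(2^(2/3)*3^(1/6)*a/2))*exp(6^(2/3)*a/6)


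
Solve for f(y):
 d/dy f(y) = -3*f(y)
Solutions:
 f(y) = C1*exp(-3*y)


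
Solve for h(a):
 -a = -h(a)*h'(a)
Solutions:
 h(a) = -sqrt(C1 + a^2)
 h(a) = sqrt(C1 + a^2)


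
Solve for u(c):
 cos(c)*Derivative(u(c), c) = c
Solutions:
 u(c) = C1 + Integral(c/cos(c), c)


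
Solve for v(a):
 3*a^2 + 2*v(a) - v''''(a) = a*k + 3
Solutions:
 v(a) = C1*exp(-2^(1/4)*a) + C2*exp(2^(1/4)*a) + C3*sin(2^(1/4)*a) + C4*cos(2^(1/4)*a) - 3*a^2/2 + a*k/2 + 3/2


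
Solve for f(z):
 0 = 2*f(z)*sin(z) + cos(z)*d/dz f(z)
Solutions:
 f(z) = C1*cos(z)^2


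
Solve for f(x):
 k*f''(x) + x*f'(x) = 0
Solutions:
 f(x) = C1 + C2*sqrt(k)*erf(sqrt(2)*x*sqrt(1/k)/2)


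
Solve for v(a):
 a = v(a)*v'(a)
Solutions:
 v(a) = -sqrt(C1 + a^2)
 v(a) = sqrt(C1 + a^2)


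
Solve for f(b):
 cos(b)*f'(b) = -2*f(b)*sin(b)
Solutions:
 f(b) = C1*cos(b)^2


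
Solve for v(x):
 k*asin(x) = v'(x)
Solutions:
 v(x) = C1 + k*(x*asin(x) + sqrt(1 - x^2))


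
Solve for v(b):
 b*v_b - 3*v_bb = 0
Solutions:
 v(b) = C1 + C2*erfi(sqrt(6)*b/6)


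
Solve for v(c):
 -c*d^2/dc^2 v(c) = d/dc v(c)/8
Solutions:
 v(c) = C1 + C2*c^(7/8)


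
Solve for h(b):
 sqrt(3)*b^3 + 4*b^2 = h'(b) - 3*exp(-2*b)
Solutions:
 h(b) = C1 + sqrt(3)*b^4/4 + 4*b^3/3 - 3*exp(-2*b)/2


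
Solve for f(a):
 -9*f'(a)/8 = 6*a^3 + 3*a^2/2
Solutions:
 f(a) = C1 - 4*a^4/3 - 4*a^3/9


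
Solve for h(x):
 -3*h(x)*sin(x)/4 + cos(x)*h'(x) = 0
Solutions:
 h(x) = C1/cos(x)^(3/4)


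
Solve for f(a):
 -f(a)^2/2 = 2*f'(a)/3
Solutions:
 f(a) = 4/(C1 + 3*a)


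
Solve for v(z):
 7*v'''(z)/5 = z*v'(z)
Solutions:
 v(z) = C1 + Integral(C2*airyai(5^(1/3)*7^(2/3)*z/7) + C3*airybi(5^(1/3)*7^(2/3)*z/7), z)


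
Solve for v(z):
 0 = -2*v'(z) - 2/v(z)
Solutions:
 v(z) = -sqrt(C1 - 2*z)
 v(z) = sqrt(C1 - 2*z)


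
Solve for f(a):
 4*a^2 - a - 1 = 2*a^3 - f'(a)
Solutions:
 f(a) = C1 + a^4/2 - 4*a^3/3 + a^2/2 + a


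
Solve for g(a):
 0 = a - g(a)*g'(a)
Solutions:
 g(a) = -sqrt(C1 + a^2)
 g(a) = sqrt(C1 + a^2)


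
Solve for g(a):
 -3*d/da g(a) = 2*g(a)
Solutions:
 g(a) = C1*exp(-2*a/3)


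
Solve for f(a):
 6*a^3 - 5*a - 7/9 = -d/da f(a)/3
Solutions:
 f(a) = C1 - 9*a^4/2 + 15*a^2/2 + 7*a/3


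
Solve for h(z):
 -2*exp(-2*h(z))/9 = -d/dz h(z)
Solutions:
 h(z) = log(-sqrt(C1 + 4*z)) - log(3)
 h(z) = log(C1 + 4*z)/2 - log(3)


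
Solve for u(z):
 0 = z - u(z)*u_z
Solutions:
 u(z) = -sqrt(C1 + z^2)
 u(z) = sqrt(C1 + z^2)


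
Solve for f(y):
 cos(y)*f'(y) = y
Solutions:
 f(y) = C1 + Integral(y/cos(y), y)


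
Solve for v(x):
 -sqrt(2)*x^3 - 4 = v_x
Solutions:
 v(x) = C1 - sqrt(2)*x^4/4 - 4*x


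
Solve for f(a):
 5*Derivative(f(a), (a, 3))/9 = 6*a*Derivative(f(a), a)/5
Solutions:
 f(a) = C1 + Integral(C2*airyai(3*10^(1/3)*a/5) + C3*airybi(3*10^(1/3)*a/5), a)


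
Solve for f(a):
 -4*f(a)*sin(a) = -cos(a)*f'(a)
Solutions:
 f(a) = C1/cos(a)^4


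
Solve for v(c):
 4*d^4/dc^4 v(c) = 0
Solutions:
 v(c) = C1 + C2*c + C3*c^2 + C4*c^3


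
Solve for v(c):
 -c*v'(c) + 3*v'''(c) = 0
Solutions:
 v(c) = C1 + Integral(C2*airyai(3^(2/3)*c/3) + C3*airybi(3^(2/3)*c/3), c)


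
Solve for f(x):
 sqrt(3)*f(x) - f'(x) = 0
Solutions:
 f(x) = C1*exp(sqrt(3)*x)


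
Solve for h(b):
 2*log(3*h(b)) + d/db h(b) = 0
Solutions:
 Integral(1/(log(_y) + log(3)), (_y, h(b)))/2 = C1 - b


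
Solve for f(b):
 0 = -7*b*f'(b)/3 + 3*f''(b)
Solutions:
 f(b) = C1 + C2*erfi(sqrt(14)*b/6)


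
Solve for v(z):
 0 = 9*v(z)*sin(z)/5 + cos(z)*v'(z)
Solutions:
 v(z) = C1*cos(z)^(9/5)


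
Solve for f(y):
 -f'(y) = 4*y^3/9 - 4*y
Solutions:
 f(y) = C1 - y^4/9 + 2*y^2


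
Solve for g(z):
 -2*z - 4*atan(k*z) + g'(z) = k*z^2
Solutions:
 g(z) = C1 + k*z^3/3 + z^2 + 4*Piecewise((z*atan(k*z) - log(k^2*z^2 + 1)/(2*k), Ne(k, 0)), (0, True))


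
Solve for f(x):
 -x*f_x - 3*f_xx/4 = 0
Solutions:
 f(x) = C1 + C2*erf(sqrt(6)*x/3)


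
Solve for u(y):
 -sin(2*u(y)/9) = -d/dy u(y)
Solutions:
 -y + 9*log(cos(2*u(y)/9) - 1)/4 - 9*log(cos(2*u(y)/9) + 1)/4 = C1


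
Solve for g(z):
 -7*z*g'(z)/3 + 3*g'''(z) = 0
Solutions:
 g(z) = C1 + Integral(C2*airyai(21^(1/3)*z/3) + C3*airybi(21^(1/3)*z/3), z)


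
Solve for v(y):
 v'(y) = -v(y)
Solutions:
 v(y) = C1*exp(-y)


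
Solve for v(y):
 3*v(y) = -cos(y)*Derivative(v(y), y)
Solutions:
 v(y) = C1*(sin(y) - 1)^(3/2)/(sin(y) + 1)^(3/2)


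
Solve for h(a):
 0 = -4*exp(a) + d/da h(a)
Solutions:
 h(a) = C1 + 4*exp(a)


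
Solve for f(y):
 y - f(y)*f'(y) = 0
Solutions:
 f(y) = -sqrt(C1 + y^2)
 f(y) = sqrt(C1 + y^2)


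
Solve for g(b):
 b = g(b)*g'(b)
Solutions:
 g(b) = -sqrt(C1 + b^2)
 g(b) = sqrt(C1 + b^2)


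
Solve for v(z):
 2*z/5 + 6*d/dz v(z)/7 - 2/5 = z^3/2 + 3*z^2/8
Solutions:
 v(z) = C1 + 7*z^4/48 + 7*z^3/48 - 7*z^2/30 + 7*z/15


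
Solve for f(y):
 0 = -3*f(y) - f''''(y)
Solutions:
 f(y) = (C1*sin(sqrt(2)*3^(1/4)*y/2) + C2*cos(sqrt(2)*3^(1/4)*y/2))*exp(-sqrt(2)*3^(1/4)*y/2) + (C3*sin(sqrt(2)*3^(1/4)*y/2) + C4*cos(sqrt(2)*3^(1/4)*y/2))*exp(sqrt(2)*3^(1/4)*y/2)


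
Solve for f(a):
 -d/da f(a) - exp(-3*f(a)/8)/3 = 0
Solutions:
 f(a) = 8*log(C1 - a/8)/3
 f(a) = 8*log((-1 - sqrt(3)*I)*(C1 - a)^(1/3)/4)
 f(a) = 8*log((-1 + sqrt(3)*I)*(C1 - a)^(1/3)/4)


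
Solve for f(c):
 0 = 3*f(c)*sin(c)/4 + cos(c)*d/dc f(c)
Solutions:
 f(c) = C1*cos(c)^(3/4)


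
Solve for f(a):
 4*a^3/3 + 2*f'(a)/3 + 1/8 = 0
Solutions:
 f(a) = C1 - a^4/2 - 3*a/16


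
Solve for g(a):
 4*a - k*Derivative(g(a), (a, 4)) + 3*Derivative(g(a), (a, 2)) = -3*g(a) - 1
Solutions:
 g(a) = C1*exp(-sqrt(2)*a*sqrt((-sqrt(3)*sqrt(4*k + 3) + 3)/k)/2) + C2*exp(sqrt(2)*a*sqrt((-sqrt(3)*sqrt(4*k + 3) + 3)/k)/2) + C3*exp(-sqrt(2)*a*sqrt((sqrt(3)*sqrt(4*k + 3) + 3)/k)/2) + C4*exp(sqrt(2)*a*sqrt((sqrt(3)*sqrt(4*k + 3) + 3)/k)/2) - 4*a/3 - 1/3


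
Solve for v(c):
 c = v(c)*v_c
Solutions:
 v(c) = -sqrt(C1 + c^2)
 v(c) = sqrt(C1 + c^2)


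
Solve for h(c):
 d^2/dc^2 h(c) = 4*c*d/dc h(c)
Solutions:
 h(c) = C1 + C2*erfi(sqrt(2)*c)


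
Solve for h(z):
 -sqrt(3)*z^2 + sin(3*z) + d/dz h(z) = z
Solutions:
 h(z) = C1 + sqrt(3)*z^3/3 + z^2/2 + cos(3*z)/3


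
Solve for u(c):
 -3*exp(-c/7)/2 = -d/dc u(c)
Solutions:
 u(c) = C1 - 21*exp(-c/7)/2


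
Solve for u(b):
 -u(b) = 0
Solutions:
 u(b) = 0


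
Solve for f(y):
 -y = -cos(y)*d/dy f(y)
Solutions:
 f(y) = C1 + Integral(y/cos(y), y)


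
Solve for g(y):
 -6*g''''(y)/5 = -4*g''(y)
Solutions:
 g(y) = C1 + C2*y + C3*exp(-sqrt(30)*y/3) + C4*exp(sqrt(30)*y/3)


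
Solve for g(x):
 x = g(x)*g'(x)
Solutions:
 g(x) = -sqrt(C1 + x^2)
 g(x) = sqrt(C1 + x^2)


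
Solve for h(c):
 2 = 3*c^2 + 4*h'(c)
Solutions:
 h(c) = C1 - c^3/4 + c/2


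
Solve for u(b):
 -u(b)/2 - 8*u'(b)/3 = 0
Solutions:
 u(b) = C1*exp(-3*b/16)


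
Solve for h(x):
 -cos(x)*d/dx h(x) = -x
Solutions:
 h(x) = C1 + Integral(x/cos(x), x)


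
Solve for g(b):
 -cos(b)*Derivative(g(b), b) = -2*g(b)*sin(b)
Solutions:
 g(b) = C1/cos(b)^2


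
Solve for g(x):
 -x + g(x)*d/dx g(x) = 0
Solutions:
 g(x) = -sqrt(C1 + x^2)
 g(x) = sqrt(C1 + x^2)


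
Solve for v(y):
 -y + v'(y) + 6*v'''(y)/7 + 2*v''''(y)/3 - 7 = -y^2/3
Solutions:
 v(y) = C1 + C2*exp(y*(-12 + 6*6^(2/3)/(7*sqrt(2905) + 379)^(1/3) + 6^(1/3)*(7*sqrt(2905) + 379)^(1/3))/28)*sin(2^(1/3)*3^(1/6)*y*(-3^(2/3)*(7*sqrt(2905) + 379)^(1/3) + 18*2^(1/3)/(7*sqrt(2905) + 379)^(1/3))/28) + C3*exp(y*(-12 + 6*6^(2/3)/(7*sqrt(2905) + 379)^(1/3) + 6^(1/3)*(7*sqrt(2905) + 379)^(1/3))/28)*cos(2^(1/3)*3^(1/6)*y*(-3^(2/3)*(7*sqrt(2905) + 379)^(1/3) + 18*2^(1/3)/(7*sqrt(2905) + 379)^(1/3))/28) + C4*exp(-y*(6*6^(2/3)/(7*sqrt(2905) + 379)^(1/3) + 6 + 6^(1/3)*(7*sqrt(2905) + 379)^(1/3))/14) - y^3/9 + y^2/2 + 53*y/7


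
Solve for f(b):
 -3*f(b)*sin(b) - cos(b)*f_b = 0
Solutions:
 f(b) = C1*cos(b)^3


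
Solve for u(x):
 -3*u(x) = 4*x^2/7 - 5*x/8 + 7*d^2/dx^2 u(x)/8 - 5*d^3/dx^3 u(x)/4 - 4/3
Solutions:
 u(x) = C1*exp(x*(-(180*sqrt(33086) + 32743)^(1/3) - 49/(180*sqrt(33086) + 32743)^(1/3) + 14)/60)*sin(sqrt(3)*x*(-(180*sqrt(33086) + 32743)^(1/3) + 49/(180*sqrt(33086) + 32743)^(1/3))/60) + C2*exp(x*(-(180*sqrt(33086) + 32743)^(1/3) - 49/(180*sqrt(33086) + 32743)^(1/3) + 14)/60)*cos(sqrt(3)*x*(-(180*sqrt(33086) + 32743)^(1/3) + 49/(180*sqrt(33086) + 32743)^(1/3))/60) + C3*exp(x*(49/(180*sqrt(33086) + 32743)^(1/3) + 7 + (180*sqrt(33086) + 32743)^(1/3))/30) - 4*x^2/21 + 5*x/24 + 5/9


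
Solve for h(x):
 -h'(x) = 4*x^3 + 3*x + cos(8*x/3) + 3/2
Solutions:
 h(x) = C1 - x^4 - 3*x^2/2 - 3*x/2 - 3*sin(8*x/3)/8


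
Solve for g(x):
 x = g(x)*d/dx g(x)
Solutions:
 g(x) = -sqrt(C1 + x^2)
 g(x) = sqrt(C1 + x^2)


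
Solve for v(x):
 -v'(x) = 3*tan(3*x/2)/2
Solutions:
 v(x) = C1 + log(cos(3*x/2))


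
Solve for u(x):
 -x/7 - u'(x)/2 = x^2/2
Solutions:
 u(x) = C1 - x^3/3 - x^2/7


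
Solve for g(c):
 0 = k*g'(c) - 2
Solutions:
 g(c) = C1 + 2*c/k


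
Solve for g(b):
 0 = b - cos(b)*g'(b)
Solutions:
 g(b) = C1 + Integral(b/cos(b), b)


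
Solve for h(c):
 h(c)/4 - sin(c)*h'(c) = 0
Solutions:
 h(c) = C1*(cos(c) - 1)^(1/8)/(cos(c) + 1)^(1/8)


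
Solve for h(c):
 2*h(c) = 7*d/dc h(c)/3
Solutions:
 h(c) = C1*exp(6*c/7)


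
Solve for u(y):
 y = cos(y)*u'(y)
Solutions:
 u(y) = C1 + Integral(y/cos(y), y)


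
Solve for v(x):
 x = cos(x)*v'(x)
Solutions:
 v(x) = C1 + Integral(x/cos(x), x)


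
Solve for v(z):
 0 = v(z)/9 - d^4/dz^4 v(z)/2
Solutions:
 v(z) = C1*exp(-2^(1/4)*sqrt(3)*z/3) + C2*exp(2^(1/4)*sqrt(3)*z/3) + C3*sin(2^(1/4)*sqrt(3)*z/3) + C4*cos(2^(1/4)*sqrt(3)*z/3)


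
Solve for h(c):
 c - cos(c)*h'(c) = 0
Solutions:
 h(c) = C1 + Integral(c/cos(c), c)


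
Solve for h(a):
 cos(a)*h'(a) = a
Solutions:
 h(a) = C1 + Integral(a/cos(a), a)


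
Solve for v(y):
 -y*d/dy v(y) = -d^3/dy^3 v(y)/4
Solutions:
 v(y) = C1 + Integral(C2*airyai(2^(2/3)*y) + C3*airybi(2^(2/3)*y), y)


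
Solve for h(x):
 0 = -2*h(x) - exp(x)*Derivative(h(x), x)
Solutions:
 h(x) = C1*exp(2*exp(-x))


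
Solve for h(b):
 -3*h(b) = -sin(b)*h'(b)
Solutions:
 h(b) = C1*(cos(b) - 1)^(3/2)/(cos(b) + 1)^(3/2)


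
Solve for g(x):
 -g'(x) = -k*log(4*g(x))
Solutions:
 Integral(1/(log(_y) + 2*log(2)), (_y, g(x))) = C1 + k*x


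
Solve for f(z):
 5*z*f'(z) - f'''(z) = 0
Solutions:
 f(z) = C1 + Integral(C2*airyai(5^(1/3)*z) + C3*airybi(5^(1/3)*z), z)


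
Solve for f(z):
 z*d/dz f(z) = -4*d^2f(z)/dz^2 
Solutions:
 f(z) = C1 + C2*erf(sqrt(2)*z/4)


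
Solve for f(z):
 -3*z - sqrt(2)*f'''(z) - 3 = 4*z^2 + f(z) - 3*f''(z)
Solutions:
 f(z) = -4*z^2 - 3*z + (C1 + C2/sqrt(exp(sqrt(6)*z)) + C3*sqrt(exp(sqrt(6)*z)))*exp(sqrt(2)*z/2) - 27


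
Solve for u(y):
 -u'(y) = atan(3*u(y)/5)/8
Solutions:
 Integral(1/atan(3*_y/5), (_y, u(y))) = C1 - y/8


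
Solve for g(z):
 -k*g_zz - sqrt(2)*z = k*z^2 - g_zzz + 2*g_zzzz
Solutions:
 g(z) = C1 + C2*z + C3*exp(z*(1 - sqrt(1 - 8*k))/4) + C4*exp(z*(sqrt(1 - 8*k) + 1)/4) - z^4/12 + z^3*(-2 - sqrt(2))/(6*k) + z^2*(2 - 1/k - sqrt(2)/(2*k))/k


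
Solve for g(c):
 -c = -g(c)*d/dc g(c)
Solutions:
 g(c) = -sqrt(C1 + c^2)
 g(c) = sqrt(C1 + c^2)


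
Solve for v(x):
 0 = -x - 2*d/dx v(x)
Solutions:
 v(x) = C1 - x^2/4


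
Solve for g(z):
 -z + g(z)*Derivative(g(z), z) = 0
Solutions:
 g(z) = -sqrt(C1 + z^2)
 g(z) = sqrt(C1 + z^2)


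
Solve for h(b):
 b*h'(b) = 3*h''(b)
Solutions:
 h(b) = C1 + C2*erfi(sqrt(6)*b/6)


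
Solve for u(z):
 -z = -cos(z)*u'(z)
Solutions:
 u(z) = C1 + Integral(z/cos(z), z)


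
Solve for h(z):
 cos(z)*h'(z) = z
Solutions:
 h(z) = C1 + Integral(z/cos(z), z)


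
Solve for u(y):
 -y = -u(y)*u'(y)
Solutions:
 u(y) = -sqrt(C1 + y^2)
 u(y) = sqrt(C1 + y^2)


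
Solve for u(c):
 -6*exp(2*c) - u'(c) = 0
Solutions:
 u(c) = C1 - 3*exp(2*c)


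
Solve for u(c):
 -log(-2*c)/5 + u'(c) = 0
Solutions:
 u(c) = C1 + c*log(-c)/5 + c*(-1 + log(2))/5


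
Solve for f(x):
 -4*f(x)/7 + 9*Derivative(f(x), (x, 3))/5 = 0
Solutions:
 f(x) = C3*exp(2940^(1/3)*x/21) + (C1*sin(3^(5/6)*980^(1/3)*x/42) + C2*cos(3^(5/6)*980^(1/3)*x/42))*exp(-2940^(1/3)*x/42)


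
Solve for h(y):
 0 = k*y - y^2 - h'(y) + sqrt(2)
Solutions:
 h(y) = C1 + k*y^2/2 - y^3/3 + sqrt(2)*y


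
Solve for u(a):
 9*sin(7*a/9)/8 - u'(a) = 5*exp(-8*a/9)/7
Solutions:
 u(a) = C1 - 81*cos(7*a/9)/56 + 45*exp(-8*a/9)/56


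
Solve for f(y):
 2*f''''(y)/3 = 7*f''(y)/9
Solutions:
 f(y) = C1 + C2*y + C3*exp(-sqrt(42)*y/6) + C4*exp(sqrt(42)*y/6)


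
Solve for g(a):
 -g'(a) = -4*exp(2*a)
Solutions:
 g(a) = C1 + 2*exp(2*a)


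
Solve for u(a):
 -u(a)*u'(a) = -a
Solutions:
 u(a) = -sqrt(C1 + a^2)
 u(a) = sqrt(C1 + a^2)


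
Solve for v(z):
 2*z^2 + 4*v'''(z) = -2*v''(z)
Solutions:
 v(z) = C1 + C2*z + C3*exp(-z/2) - z^4/12 + 2*z^3/3 - 4*z^2


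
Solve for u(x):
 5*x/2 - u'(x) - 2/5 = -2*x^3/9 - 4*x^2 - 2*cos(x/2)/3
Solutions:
 u(x) = C1 + x^4/18 + 4*x^3/3 + 5*x^2/4 - 2*x/5 + 4*sin(x/2)/3


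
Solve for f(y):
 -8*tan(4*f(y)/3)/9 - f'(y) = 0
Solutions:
 f(y) = -3*asin(C1*exp(-32*y/27))/4 + 3*pi/4
 f(y) = 3*asin(C1*exp(-32*y/27))/4


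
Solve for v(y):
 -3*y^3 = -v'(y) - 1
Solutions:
 v(y) = C1 + 3*y^4/4 - y


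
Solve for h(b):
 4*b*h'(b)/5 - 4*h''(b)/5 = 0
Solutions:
 h(b) = C1 + C2*erfi(sqrt(2)*b/2)


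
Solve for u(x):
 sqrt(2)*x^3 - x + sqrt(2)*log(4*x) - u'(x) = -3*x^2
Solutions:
 u(x) = C1 + sqrt(2)*x^4/4 + x^3 - x^2/2 + sqrt(2)*x*log(x) - sqrt(2)*x + 2*sqrt(2)*x*log(2)


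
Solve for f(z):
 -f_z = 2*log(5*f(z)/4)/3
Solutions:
 -3*Integral(1/(-log(_y) - log(5) + 2*log(2)), (_y, f(z)))/2 = C1 - z


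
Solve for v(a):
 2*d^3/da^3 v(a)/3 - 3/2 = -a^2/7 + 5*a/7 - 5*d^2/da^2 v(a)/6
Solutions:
 v(a) = C1 + C2*a + C3*exp(-5*a/4) - a^4/70 + 33*a^3/175 + 783*a^2/1750


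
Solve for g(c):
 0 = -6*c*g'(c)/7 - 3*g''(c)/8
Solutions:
 g(c) = C1 + C2*erf(2*sqrt(14)*c/7)


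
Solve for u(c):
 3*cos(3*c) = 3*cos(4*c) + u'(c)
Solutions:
 u(c) = C1 + sin(3*c) - 3*sin(4*c)/4


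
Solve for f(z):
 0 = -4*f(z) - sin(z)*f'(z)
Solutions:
 f(z) = C1*(cos(z)^2 + 2*cos(z) + 1)/(cos(z)^2 - 2*cos(z) + 1)


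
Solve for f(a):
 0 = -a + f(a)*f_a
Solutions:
 f(a) = -sqrt(C1 + a^2)
 f(a) = sqrt(C1 + a^2)


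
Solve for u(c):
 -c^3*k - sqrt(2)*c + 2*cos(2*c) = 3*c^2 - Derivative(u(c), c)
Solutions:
 u(c) = C1 + c^4*k/4 + c^3 + sqrt(2)*c^2/2 - sin(2*c)


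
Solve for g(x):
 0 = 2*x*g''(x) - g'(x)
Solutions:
 g(x) = C1 + C2*x^(3/2)


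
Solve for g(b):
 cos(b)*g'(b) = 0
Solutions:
 g(b) = C1


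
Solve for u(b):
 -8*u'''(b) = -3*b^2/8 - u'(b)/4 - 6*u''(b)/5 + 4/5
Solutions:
 u(b) = C1 + C2*exp(b*(3 - sqrt(59))/40) + C3*exp(b*(3 + sqrt(59))/40) - b^3/2 + 36*b^2/5 - 4048*b/25


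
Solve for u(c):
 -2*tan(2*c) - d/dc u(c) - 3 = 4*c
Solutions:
 u(c) = C1 - 2*c^2 - 3*c + log(cos(2*c))


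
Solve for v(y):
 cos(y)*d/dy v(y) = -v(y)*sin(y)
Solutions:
 v(y) = C1*cos(y)


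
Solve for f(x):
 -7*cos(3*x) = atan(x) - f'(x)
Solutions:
 f(x) = C1 + x*atan(x) - log(x^2 + 1)/2 + 7*sin(3*x)/3


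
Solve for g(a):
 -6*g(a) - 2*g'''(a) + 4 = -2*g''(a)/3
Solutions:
 g(a) = C1*exp(a*(2*2^(1/3)/(27*sqrt(6549) + 2185)^(1/3) + 4 + 2^(2/3)*(27*sqrt(6549) + 2185)^(1/3))/36)*sin(2^(1/3)*sqrt(3)*a*(-2^(1/3)*(27*sqrt(6549) + 2185)^(1/3) + 2/(27*sqrt(6549) + 2185)^(1/3))/36) + C2*exp(a*(2*2^(1/3)/(27*sqrt(6549) + 2185)^(1/3) + 4 + 2^(2/3)*(27*sqrt(6549) + 2185)^(1/3))/36)*cos(2^(1/3)*sqrt(3)*a*(-2^(1/3)*(27*sqrt(6549) + 2185)^(1/3) + 2/(27*sqrt(6549) + 2185)^(1/3))/36) + C3*exp(a*(-2^(2/3)*(27*sqrt(6549) + 2185)^(1/3) - 2*2^(1/3)/(27*sqrt(6549) + 2185)^(1/3) + 2)/18) + 2/3


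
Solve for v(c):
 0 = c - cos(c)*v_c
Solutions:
 v(c) = C1 + Integral(c/cos(c), c)


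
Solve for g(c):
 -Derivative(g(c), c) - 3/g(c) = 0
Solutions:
 g(c) = -sqrt(C1 - 6*c)
 g(c) = sqrt(C1 - 6*c)


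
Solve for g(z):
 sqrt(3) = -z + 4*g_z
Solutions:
 g(z) = C1 + z^2/8 + sqrt(3)*z/4


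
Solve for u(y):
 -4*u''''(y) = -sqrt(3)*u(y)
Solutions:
 u(y) = C1*exp(-sqrt(2)*3^(1/8)*y/2) + C2*exp(sqrt(2)*3^(1/8)*y/2) + C3*sin(sqrt(2)*3^(1/8)*y/2) + C4*cos(sqrt(2)*3^(1/8)*y/2)


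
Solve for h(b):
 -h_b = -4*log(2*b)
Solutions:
 h(b) = C1 + 4*b*log(b) - 4*b + b*log(16)


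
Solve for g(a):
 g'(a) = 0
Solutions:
 g(a) = C1


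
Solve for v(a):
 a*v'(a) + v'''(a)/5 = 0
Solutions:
 v(a) = C1 + Integral(C2*airyai(-5^(1/3)*a) + C3*airybi(-5^(1/3)*a), a)


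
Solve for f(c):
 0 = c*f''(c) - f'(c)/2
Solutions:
 f(c) = C1 + C2*c^(3/2)


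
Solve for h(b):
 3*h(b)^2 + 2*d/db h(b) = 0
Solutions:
 h(b) = 2/(C1 + 3*b)


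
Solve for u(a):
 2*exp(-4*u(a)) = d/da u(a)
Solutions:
 u(a) = log(-I*(C1 + 8*a)^(1/4))
 u(a) = log(I*(C1 + 8*a)^(1/4))
 u(a) = log(-(C1 + 8*a)^(1/4))
 u(a) = log(C1 + 8*a)/4


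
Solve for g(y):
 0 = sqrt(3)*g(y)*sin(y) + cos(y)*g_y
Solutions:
 g(y) = C1*cos(y)^(sqrt(3))


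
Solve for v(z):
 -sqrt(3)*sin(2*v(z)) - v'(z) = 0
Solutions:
 v(z) = pi - acos((-C1 - exp(4*sqrt(3)*z))/(C1 - exp(4*sqrt(3)*z)))/2
 v(z) = acos((-C1 - exp(4*sqrt(3)*z))/(C1 - exp(4*sqrt(3)*z)))/2


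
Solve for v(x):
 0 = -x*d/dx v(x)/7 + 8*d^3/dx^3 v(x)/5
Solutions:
 v(x) = C1 + Integral(C2*airyai(5^(1/3)*7^(2/3)*x/14) + C3*airybi(5^(1/3)*7^(2/3)*x/14), x)


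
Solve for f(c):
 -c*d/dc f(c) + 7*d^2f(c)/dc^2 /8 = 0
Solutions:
 f(c) = C1 + C2*erfi(2*sqrt(7)*c/7)


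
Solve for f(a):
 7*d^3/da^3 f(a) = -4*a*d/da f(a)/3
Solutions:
 f(a) = C1 + Integral(C2*airyai(-42^(2/3)*a/21) + C3*airybi(-42^(2/3)*a/21), a)


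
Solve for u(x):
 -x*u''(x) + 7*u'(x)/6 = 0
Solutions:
 u(x) = C1 + C2*x^(13/6)


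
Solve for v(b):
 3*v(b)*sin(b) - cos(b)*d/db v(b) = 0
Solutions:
 v(b) = C1/cos(b)^3


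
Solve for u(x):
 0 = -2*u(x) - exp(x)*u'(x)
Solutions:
 u(x) = C1*exp(2*exp(-x))


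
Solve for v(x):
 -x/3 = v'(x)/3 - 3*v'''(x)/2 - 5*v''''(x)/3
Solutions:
 v(x) = C1 + C2*exp(-x*(9/(10*sqrt(46) + 73)^(1/3) + (10*sqrt(46) + 73)^(1/3) + 6)/20)*sin(sqrt(3)*x*(-(10*sqrt(46) + 73)^(1/3) + 9/(10*sqrt(46) + 73)^(1/3))/20) + C3*exp(-x*(9/(10*sqrt(46) + 73)^(1/3) + (10*sqrt(46) + 73)^(1/3) + 6)/20)*cos(sqrt(3)*x*(-(10*sqrt(46) + 73)^(1/3) + 9/(10*sqrt(46) + 73)^(1/3))/20) + C4*exp(x*(-3 + 9/(10*sqrt(46) + 73)^(1/3) + (10*sqrt(46) + 73)^(1/3))/10) - x^2/2


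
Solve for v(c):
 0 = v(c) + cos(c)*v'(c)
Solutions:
 v(c) = C1*sqrt(sin(c) - 1)/sqrt(sin(c) + 1)


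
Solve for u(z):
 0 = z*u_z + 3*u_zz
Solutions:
 u(z) = C1 + C2*erf(sqrt(6)*z/6)


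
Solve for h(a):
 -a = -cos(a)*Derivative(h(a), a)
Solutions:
 h(a) = C1 + Integral(a/cos(a), a)


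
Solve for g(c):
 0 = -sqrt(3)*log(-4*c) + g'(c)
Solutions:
 g(c) = C1 + sqrt(3)*c*log(-c) + sqrt(3)*c*(-1 + 2*log(2))


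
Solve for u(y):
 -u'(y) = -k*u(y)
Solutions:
 u(y) = C1*exp(k*y)


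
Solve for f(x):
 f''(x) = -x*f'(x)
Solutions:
 f(x) = C1 + C2*erf(sqrt(2)*x/2)


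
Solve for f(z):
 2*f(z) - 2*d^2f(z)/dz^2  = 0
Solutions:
 f(z) = C1*exp(-z) + C2*exp(z)


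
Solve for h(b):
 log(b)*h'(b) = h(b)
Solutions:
 h(b) = C1*exp(li(b))


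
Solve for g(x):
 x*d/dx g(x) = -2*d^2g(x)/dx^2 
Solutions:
 g(x) = C1 + C2*erf(x/2)


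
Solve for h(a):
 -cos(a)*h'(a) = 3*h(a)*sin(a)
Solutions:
 h(a) = C1*cos(a)^3


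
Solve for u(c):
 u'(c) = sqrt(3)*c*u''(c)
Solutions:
 u(c) = C1 + C2*c^(sqrt(3)/3 + 1)


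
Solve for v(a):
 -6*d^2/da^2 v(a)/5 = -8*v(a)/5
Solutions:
 v(a) = C1*exp(-2*sqrt(3)*a/3) + C2*exp(2*sqrt(3)*a/3)


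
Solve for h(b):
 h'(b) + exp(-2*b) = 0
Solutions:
 h(b) = C1 + exp(-2*b)/2


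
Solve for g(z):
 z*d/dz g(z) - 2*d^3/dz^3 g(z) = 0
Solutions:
 g(z) = C1 + Integral(C2*airyai(2^(2/3)*z/2) + C3*airybi(2^(2/3)*z/2), z)


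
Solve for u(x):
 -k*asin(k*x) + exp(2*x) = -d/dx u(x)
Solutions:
 u(x) = C1 + k*Piecewise((x*asin(k*x) + sqrt(-k^2*x^2 + 1)/k, Ne(k, 0)), (0, True)) - exp(2*x)/2


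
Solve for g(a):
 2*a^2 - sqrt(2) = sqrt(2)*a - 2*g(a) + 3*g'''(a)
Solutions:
 g(a) = C3*exp(2^(1/3)*3^(2/3)*a/3) - a^2 + sqrt(2)*a/2 + (C1*sin(2^(1/3)*3^(1/6)*a/2) + C2*cos(2^(1/3)*3^(1/6)*a/2))*exp(-2^(1/3)*3^(2/3)*a/6) + sqrt(2)/2


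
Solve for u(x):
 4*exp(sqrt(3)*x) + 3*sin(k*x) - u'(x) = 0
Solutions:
 u(x) = C1 + 4*sqrt(3)*exp(sqrt(3)*x)/3 - 3*cos(k*x)/k


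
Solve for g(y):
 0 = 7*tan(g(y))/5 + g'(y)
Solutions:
 g(y) = pi - asin(C1*exp(-7*y/5))
 g(y) = asin(C1*exp(-7*y/5))


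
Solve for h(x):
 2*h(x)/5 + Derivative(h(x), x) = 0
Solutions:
 h(x) = C1*exp(-2*x/5)


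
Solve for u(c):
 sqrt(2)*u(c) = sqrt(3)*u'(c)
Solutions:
 u(c) = C1*exp(sqrt(6)*c/3)


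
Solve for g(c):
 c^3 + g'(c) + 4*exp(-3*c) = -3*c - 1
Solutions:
 g(c) = C1 - c^4/4 - 3*c^2/2 - c + 4*exp(-3*c)/3


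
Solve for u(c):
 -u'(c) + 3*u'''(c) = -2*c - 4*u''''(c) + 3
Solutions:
 u(c) = C1 + C2*exp(-c*((4*sqrt(3) + 7)^(-1/3) + 2 + (4*sqrt(3) + 7)^(1/3))/8)*sin(sqrt(3)*c*(-(4*sqrt(3) + 7)^(1/3) + (4*sqrt(3) + 7)^(-1/3))/8) + C3*exp(-c*((4*sqrt(3) + 7)^(-1/3) + 2 + (4*sqrt(3) + 7)^(1/3))/8)*cos(sqrt(3)*c*(-(4*sqrt(3) + 7)^(1/3) + (4*sqrt(3) + 7)^(-1/3))/8) + C4*exp(c*(-1 + (4*sqrt(3) + 7)^(-1/3) + (4*sqrt(3) + 7)^(1/3))/4) + c^2 - 3*c


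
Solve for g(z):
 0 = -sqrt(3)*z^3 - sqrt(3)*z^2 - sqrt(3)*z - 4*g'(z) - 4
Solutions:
 g(z) = C1 - sqrt(3)*z^4/16 - sqrt(3)*z^3/12 - sqrt(3)*z^2/8 - z


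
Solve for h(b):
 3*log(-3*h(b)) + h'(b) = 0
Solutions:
 Integral(1/(log(-_y) + log(3)), (_y, h(b)))/3 = C1 - b


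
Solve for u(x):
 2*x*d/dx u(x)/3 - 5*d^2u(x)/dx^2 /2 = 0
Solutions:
 u(x) = C1 + C2*erfi(sqrt(30)*x/15)


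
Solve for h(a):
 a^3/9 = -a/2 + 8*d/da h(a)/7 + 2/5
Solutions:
 h(a) = C1 + 7*a^4/288 + 7*a^2/32 - 7*a/20


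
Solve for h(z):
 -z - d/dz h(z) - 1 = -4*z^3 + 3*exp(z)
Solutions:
 h(z) = C1 + z^4 - z^2/2 - z - 3*exp(z)


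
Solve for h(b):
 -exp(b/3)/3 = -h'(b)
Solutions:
 h(b) = C1 + exp(b/3)


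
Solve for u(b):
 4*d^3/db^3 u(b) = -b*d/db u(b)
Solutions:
 u(b) = C1 + Integral(C2*airyai(-2^(1/3)*b/2) + C3*airybi(-2^(1/3)*b/2), b)


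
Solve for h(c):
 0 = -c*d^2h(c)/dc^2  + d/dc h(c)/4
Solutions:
 h(c) = C1 + C2*c^(5/4)


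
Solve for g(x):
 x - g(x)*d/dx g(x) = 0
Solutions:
 g(x) = -sqrt(C1 + x^2)
 g(x) = sqrt(C1 + x^2)


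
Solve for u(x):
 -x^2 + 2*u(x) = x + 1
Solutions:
 u(x) = x^2/2 + x/2 + 1/2
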